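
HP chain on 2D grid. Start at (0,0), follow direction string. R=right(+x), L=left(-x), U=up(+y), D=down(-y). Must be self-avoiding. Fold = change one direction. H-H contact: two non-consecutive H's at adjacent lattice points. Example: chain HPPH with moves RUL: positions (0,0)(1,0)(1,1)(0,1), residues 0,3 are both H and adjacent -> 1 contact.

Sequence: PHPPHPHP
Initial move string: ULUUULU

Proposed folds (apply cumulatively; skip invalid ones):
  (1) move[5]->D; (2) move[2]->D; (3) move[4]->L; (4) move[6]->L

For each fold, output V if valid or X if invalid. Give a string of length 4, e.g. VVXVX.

Initial: ULUUULU -> [(0, 0), (0, 1), (-1, 1), (-1, 2), (-1, 3), (-1, 4), (-2, 4), (-2, 5)]
Fold 1: move[5]->D => ULUUUDU INVALID (collision), skipped
Fold 2: move[2]->D => ULDUULU INVALID (collision), skipped
Fold 3: move[4]->L => ULUULLU VALID
Fold 4: move[6]->L => ULUULLL VALID

Answer: XXVV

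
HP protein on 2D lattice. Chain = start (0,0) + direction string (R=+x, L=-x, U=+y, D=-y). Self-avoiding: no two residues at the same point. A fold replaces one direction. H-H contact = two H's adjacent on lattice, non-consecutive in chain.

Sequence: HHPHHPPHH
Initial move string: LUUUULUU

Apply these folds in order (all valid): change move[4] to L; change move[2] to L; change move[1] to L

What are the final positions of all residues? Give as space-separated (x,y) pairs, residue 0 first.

Answer: (0,0) (-1,0) (-2,0) (-3,0) (-3,1) (-4,1) (-5,1) (-5,2) (-5,3)

Derivation:
Initial moves: LUUUULUU
Fold: move[4]->L => LUUULLUU (positions: [(0, 0), (-1, 0), (-1, 1), (-1, 2), (-1, 3), (-2, 3), (-3, 3), (-3, 4), (-3, 5)])
Fold: move[2]->L => LULULLUU (positions: [(0, 0), (-1, 0), (-1, 1), (-2, 1), (-2, 2), (-3, 2), (-4, 2), (-4, 3), (-4, 4)])
Fold: move[1]->L => LLLULLUU (positions: [(0, 0), (-1, 0), (-2, 0), (-3, 0), (-3, 1), (-4, 1), (-5, 1), (-5, 2), (-5, 3)])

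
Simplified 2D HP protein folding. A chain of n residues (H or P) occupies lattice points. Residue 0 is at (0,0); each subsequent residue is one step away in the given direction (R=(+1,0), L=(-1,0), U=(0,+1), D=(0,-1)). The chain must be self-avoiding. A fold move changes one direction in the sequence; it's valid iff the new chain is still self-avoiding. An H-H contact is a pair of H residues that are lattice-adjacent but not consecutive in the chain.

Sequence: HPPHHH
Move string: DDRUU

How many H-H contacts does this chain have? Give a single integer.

Positions: [(0, 0), (0, -1), (0, -2), (1, -2), (1, -1), (1, 0)]
H-H contact: residue 0 @(0,0) - residue 5 @(1, 0)

Answer: 1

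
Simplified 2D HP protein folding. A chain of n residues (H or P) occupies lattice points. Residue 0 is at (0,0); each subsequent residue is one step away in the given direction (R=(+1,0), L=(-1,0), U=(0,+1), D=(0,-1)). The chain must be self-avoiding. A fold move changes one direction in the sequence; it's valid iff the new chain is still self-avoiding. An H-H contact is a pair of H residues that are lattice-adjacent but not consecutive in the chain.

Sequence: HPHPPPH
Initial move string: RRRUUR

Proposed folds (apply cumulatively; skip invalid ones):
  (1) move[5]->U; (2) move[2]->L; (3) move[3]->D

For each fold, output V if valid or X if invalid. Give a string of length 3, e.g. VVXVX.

Answer: VXX

Derivation:
Initial: RRRUUR -> [(0, 0), (1, 0), (2, 0), (3, 0), (3, 1), (3, 2), (4, 2)]
Fold 1: move[5]->U => RRRUUU VALID
Fold 2: move[2]->L => RRLUUU INVALID (collision), skipped
Fold 3: move[3]->D => RRRDUU INVALID (collision), skipped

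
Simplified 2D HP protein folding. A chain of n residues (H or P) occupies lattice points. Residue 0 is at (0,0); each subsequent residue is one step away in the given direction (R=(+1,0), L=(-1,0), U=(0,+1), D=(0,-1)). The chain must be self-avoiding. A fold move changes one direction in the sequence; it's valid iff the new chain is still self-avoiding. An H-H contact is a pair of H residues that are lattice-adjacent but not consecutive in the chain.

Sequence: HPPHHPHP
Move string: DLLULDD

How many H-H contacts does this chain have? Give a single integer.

Answer: 1

Derivation:
Positions: [(0, 0), (0, -1), (-1, -1), (-2, -1), (-2, 0), (-3, 0), (-3, -1), (-3, -2)]
H-H contact: residue 3 @(-2,-1) - residue 6 @(-3, -1)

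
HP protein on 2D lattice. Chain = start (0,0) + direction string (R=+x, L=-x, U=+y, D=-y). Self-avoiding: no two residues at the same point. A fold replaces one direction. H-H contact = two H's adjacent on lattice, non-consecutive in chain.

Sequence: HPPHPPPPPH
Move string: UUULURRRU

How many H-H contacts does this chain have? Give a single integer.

Answer: 0

Derivation:
Positions: [(0, 0), (0, 1), (0, 2), (0, 3), (-1, 3), (-1, 4), (0, 4), (1, 4), (2, 4), (2, 5)]
No H-H contacts found.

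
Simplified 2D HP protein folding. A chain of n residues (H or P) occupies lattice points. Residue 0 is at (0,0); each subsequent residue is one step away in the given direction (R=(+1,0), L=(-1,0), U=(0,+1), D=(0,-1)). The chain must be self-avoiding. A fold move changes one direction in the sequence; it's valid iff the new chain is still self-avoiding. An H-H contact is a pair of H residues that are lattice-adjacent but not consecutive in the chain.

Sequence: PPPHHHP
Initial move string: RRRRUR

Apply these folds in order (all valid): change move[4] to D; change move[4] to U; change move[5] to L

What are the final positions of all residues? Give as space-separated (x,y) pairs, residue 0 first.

Initial moves: RRRRUR
Fold: move[4]->D => RRRRDR (positions: [(0, 0), (1, 0), (2, 0), (3, 0), (4, 0), (4, -1), (5, -1)])
Fold: move[4]->U => RRRRUR (positions: [(0, 0), (1, 0), (2, 0), (3, 0), (4, 0), (4, 1), (5, 1)])
Fold: move[5]->L => RRRRUL (positions: [(0, 0), (1, 0), (2, 0), (3, 0), (4, 0), (4, 1), (3, 1)])

Answer: (0,0) (1,0) (2,0) (3,0) (4,0) (4,1) (3,1)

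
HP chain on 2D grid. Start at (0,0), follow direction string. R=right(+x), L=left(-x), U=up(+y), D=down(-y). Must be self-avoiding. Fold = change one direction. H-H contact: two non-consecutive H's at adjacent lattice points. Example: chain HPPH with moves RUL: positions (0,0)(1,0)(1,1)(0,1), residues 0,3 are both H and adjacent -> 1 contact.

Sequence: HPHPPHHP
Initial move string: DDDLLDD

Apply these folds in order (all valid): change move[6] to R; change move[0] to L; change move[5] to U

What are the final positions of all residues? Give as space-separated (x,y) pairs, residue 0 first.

Initial moves: DDDLLDD
Fold: move[6]->R => DDDLLDR (positions: [(0, 0), (0, -1), (0, -2), (0, -3), (-1, -3), (-2, -3), (-2, -4), (-1, -4)])
Fold: move[0]->L => LDDLLDR (positions: [(0, 0), (-1, 0), (-1, -1), (-1, -2), (-2, -2), (-3, -2), (-3, -3), (-2, -3)])
Fold: move[5]->U => LDDLLUR (positions: [(0, 0), (-1, 0), (-1, -1), (-1, -2), (-2, -2), (-3, -2), (-3, -1), (-2, -1)])

Answer: (0,0) (-1,0) (-1,-1) (-1,-2) (-2,-2) (-3,-2) (-3,-1) (-2,-1)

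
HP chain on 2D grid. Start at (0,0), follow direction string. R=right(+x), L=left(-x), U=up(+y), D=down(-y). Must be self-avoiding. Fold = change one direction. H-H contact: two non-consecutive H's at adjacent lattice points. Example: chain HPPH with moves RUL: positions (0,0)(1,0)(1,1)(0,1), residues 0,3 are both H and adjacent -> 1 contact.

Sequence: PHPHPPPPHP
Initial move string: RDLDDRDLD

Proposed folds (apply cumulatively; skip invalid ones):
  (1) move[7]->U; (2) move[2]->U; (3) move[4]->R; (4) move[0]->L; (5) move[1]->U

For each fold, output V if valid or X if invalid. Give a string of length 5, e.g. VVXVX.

Answer: XXVVX

Derivation:
Initial: RDLDDRDLD -> [(0, 0), (1, 0), (1, -1), (0, -1), (0, -2), (0, -3), (1, -3), (1, -4), (0, -4), (0, -5)]
Fold 1: move[7]->U => RDLDDRDUD INVALID (collision), skipped
Fold 2: move[2]->U => RDUDDRDLD INVALID (collision), skipped
Fold 3: move[4]->R => RDLDRRDLD VALID
Fold 4: move[0]->L => LDLDRRDLD VALID
Fold 5: move[1]->U => LULDRRDLD INVALID (collision), skipped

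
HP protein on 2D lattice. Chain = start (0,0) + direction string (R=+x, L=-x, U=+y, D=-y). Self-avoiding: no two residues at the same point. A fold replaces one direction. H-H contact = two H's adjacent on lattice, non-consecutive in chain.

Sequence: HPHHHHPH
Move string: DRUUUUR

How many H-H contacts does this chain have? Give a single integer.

Positions: [(0, 0), (0, -1), (1, -1), (1, 0), (1, 1), (1, 2), (1, 3), (2, 3)]
H-H contact: residue 0 @(0,0) - residue 3 @(1, 0)

Answer: 1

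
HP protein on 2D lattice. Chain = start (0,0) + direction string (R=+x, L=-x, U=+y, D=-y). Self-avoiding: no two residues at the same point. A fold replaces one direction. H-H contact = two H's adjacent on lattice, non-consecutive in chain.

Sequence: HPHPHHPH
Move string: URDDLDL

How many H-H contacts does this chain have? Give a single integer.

Positions: [(0, 0), (0, 1), (1, 1), (1, 0), (1, -1), (0, -1), (0, -2), (-1, -2)]
H-H contact: residue 0 @(0,0) - residue 5 @(0, -1)

Answer: 1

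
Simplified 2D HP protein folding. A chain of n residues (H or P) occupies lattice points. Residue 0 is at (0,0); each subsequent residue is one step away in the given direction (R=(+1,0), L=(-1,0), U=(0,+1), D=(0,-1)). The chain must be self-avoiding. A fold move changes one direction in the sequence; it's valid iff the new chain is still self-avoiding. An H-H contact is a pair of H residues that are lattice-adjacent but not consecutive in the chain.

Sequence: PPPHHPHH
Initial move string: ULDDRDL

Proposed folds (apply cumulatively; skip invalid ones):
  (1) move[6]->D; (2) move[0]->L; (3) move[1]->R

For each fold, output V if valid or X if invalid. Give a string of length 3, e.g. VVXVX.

Answer: VVX

Derivation:
Initial: ULDDRDL -> [(0, 0), (0, 1), (-1, 1), (-1, 0), (-1, -1), (0, -1), (0, -2), (-1, -2)]
Fold 1: move[6]->D => ULDDRDD VALID
Fold 2: move[0]->L => LLDDRDD VALID
Fold 3: move[1]->R => LRDDRDD INVALID (collision), skipped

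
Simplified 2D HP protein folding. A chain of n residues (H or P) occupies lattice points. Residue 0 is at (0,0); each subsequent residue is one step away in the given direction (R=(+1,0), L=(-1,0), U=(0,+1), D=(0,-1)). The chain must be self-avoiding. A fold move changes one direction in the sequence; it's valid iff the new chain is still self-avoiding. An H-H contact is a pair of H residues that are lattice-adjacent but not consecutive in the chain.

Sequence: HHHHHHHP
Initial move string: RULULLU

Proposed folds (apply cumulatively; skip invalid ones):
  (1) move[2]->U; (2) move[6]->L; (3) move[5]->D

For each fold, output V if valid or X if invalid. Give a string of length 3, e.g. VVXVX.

Initial: RULULLU -> [(0, 0), (1, 0), (1, 1), (0, 1), (0, 2), (-1, 2), (-2, 2), (-2, 3)]
Fold 1: move[2]->U => RUUULLU VALID
Fold 2: move[6]->L => RUUULLL VALID
Fold 3: move[5]->D => RUUULDL VALID

Answer: VVV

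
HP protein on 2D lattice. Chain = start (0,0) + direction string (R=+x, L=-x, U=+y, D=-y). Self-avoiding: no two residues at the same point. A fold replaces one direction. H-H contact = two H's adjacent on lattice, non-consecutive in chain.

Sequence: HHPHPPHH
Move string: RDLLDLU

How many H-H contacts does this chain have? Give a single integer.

Positions: [(0, 0), (1, 0), (1, -1), (0, -1), (-1, -1), (-1, -2), (-2, -2), (-2, -1)]
H-H contact: residue 0 @(0,0) - residue 3 @(0, -1)

Answer: 1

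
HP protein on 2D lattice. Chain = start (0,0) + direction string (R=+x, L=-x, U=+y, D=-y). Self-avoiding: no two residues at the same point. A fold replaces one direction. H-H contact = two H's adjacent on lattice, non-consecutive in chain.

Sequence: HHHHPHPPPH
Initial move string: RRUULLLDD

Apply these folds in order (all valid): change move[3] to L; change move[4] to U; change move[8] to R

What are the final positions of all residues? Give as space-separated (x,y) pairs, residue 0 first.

Initial moves: RRUULLLDD
Fold: move[3]->L => RRULLLLDD (positions: [(0, 0), (1, 0), (2, 0), (2, 1), (1, 1), (0, 1), (-1, 1), (-2, 1), (-2, 0), (-2, -1)])
Fold: move[4]->U => RRULULLDD (positions: [(0, 0), (1, 0), (2, 0), (2, 1), (1, 1), (1, 2), (0, 2), (-1, 2), (-1, 1), (-1, 0)])
Fold: move[8]->R => RRULULLDR (positions: [(0, 0), (1, 0), (2, 0), (2, 1), (1, 1), (1, 2), (0, 2), (-1, 2), (-1, 1), (0, 1)])

Answer: (0,0) (1,0) (2,0) (2,1) (1,1) (1,2) (0,2) (-1,2) (-1,1) (0,1)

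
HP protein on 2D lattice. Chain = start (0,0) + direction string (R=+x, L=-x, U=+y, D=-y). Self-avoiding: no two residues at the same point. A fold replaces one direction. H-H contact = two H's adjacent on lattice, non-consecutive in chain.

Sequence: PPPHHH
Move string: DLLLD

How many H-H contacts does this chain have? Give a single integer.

Positions: [(0, 0), (0, -1), (-1, -1), (-2, -1), (-3, -1), (-3, -2)]
No H-H contacts found.

Answer: 0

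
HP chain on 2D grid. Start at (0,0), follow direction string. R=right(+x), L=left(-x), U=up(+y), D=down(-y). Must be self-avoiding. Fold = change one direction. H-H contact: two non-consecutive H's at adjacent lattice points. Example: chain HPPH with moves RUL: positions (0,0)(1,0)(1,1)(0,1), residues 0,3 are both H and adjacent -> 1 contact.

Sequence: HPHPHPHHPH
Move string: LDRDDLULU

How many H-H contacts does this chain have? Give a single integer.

Positions: [(0, 0), (-1, 0), (-1, -1), (0, -1), (0, -2), (0, -3), (-1, -3), (-1, -2), (-2, -2), (-2, -1)]
H-H contact: residue 2 @(-1,-1) - residue 9 @(-2, -1)
H-H contact: residue 2 @(-1,-1) - residue 7 @(-1, -2)
H-H contact: residue 4 @(0,-2) - residue 7 @(-1, -2)

Answer: 3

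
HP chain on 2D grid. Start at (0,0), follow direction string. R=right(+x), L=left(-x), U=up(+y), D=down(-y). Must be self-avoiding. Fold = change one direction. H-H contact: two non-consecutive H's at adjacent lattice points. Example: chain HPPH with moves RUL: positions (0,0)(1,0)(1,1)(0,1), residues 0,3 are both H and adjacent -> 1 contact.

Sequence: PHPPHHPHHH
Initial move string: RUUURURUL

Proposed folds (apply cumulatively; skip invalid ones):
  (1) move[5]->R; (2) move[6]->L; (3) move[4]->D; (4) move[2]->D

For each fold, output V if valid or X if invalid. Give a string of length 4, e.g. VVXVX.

Initial: RUUURURUL -> [(0, 0), (1, 0), (1, 1), (1, 2), (1, 3), (2, 3), (2, 4), (3, 4), (3, 5), (2, 5)]
Fold 1: move[5]->R => RUUURRRUL VALID
Fold 2: move[6]->L => RUUURRLUL INVALID (collision), skipped
Fold 3: move[4]->D => RUUUDRRUL INVALID (collision), skipped
Fold 4: move[2]->D => RUDURRRUL INVALID (collision), skipped

Answer: VXXX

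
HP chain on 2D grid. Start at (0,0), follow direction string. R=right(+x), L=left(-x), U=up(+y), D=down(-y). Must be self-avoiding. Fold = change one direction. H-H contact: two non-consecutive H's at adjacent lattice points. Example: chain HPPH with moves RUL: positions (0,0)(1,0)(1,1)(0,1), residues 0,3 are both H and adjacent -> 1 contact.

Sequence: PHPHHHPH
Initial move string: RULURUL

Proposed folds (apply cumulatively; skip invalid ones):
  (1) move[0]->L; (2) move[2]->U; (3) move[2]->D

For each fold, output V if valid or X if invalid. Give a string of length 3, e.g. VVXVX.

Initial: RULURUL -> [(0, 0), (1, 0), (1, 1), (0, 1), (0, 2), (1, 2), (1, 3), (0, 3)]
Fold 1: move[0]->L => LULURUL VALID
Fold 2: move[2]->U => LUUURUL VALID
Fold 3: move[2]->D => LUDURUL INVALID (collision), skipped

Answer: VVX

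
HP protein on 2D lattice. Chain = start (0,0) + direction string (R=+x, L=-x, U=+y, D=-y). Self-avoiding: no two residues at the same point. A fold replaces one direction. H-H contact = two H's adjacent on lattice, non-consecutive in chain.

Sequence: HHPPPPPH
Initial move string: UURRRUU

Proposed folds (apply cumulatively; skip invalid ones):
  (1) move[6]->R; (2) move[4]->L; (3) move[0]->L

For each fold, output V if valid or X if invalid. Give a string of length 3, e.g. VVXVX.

Initial: UURRRUU -> [(0, 0), (0, 1), (0, 2), (1, 2), (2, 2), (3, 2), (3, 3), (3, 4)]
Fold 1: move[6]->R => UURRRUR VALID
Fold 2: move[4]->L => UURRLUR INVALID (collision), skipped
Fold 3: move[0]->L => LURRRUR VALID

Answer: VXV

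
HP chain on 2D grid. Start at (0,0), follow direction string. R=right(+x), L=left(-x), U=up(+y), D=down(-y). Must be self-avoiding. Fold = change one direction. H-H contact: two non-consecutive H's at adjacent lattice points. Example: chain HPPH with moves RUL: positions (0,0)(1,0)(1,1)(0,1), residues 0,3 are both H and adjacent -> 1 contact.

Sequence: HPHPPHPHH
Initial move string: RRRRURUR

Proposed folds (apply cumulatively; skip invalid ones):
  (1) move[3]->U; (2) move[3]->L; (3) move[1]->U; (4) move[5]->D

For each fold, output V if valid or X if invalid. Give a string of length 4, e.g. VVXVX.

Answer: VXVX

Derivation:
Initial: RRRRURUR -> [(0, 0), (1, 0), (2, 0), (3, 0), (4, 0), (4, 1), (5, 1), (5, 2), (6, 2)]
Fold 1: move[3]->U => RRRUURUR VALID
Fold 2: move[3]->L => RRRLURUR INVALID (collision), skipped
Fold 3: move[1]->U => RURUURUR VALID
Fold 4: move[5]->D => RURUUDUR INVALID (collision), skipped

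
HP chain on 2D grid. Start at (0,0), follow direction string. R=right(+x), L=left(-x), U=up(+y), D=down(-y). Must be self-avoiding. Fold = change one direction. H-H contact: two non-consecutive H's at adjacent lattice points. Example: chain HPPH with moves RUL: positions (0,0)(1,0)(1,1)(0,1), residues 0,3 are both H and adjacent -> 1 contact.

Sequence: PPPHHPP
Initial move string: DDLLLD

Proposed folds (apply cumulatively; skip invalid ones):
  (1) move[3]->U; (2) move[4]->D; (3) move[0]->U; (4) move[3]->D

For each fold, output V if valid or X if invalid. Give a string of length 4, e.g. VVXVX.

Initial: DDLLLD -> [(0, 0), (0, -1), (0, -2), (-1, -2), (-2, -2), (-3, -2), (-3, -3)]
Fold 1: move[3]->U => DDLULD VALID
Fold 2: move[4]->D => DDLUDD INVALID (collision), skipped
Fold 3: move[0]->U => UDLULD INVALID (collision), skipped
Fold 4: move[3]->D => DDLDLD VALID

Answer: VXXV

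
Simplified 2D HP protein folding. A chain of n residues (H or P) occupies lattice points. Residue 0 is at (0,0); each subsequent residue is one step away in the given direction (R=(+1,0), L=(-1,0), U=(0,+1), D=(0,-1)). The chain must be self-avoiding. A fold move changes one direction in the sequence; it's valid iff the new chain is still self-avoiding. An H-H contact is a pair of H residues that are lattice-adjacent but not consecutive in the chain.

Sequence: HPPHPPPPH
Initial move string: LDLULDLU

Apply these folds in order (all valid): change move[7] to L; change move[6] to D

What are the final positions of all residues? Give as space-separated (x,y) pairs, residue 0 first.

Initial moves: LDLULDLU
Fold: move[7]->L => LDLULDLL (positions: [(0, 0), (-1, 0), (-1, -1), (-2, -1), (-2, 0), (-3, 0), (-3, -1), (-4, -1), (-5, -1)])
Fold: move[6]->D => LDLULDDL (positions: [(0, 0), (-1, 0), (-1, -1), (-2, -1), (-2, 0), (-3, 0), (-3, -1), (-3, -2), (-4, -2)])

Answer: (0,0) (-1,0) (-1,-1) (-2,-1) (-2,0) (-3,0) (-3,-1) (-3,-2) (-4,-2)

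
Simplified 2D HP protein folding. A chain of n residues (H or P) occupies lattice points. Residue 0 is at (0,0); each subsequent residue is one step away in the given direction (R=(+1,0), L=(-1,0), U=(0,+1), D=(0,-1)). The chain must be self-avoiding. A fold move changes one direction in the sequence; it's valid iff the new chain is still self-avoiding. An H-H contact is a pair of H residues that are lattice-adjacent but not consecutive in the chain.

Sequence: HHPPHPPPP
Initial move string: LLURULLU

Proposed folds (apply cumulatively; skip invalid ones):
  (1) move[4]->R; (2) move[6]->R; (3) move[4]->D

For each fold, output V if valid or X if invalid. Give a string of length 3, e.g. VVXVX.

Initial: LLURULLU -> [(0, 0), (-1, 0), (-2, 0), (-2, 1), (-1, 1), (-1, 2), (-2, 2), (-3, 2), (-3, 3)]
Fold 1: move[4]->R => LLURRLLU INVALID (collision), skipped
Fold 2: move[6]->R => LLURULRU INVALID (collision), skipped
Fold 3: move[4]->D => LLURDLLU INVALID (collision), skipped

Answer: XXX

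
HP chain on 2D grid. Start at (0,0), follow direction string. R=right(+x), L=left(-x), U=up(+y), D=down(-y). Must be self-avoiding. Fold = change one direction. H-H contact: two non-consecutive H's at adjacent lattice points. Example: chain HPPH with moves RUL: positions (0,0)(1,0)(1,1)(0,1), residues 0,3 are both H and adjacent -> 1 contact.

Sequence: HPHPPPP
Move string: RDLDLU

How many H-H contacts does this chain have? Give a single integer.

Positions: [(0, 0), (1, 0), (1, -1), (0, -1), (0, -2), (-1, -2), (-1, -1)]
No H-H contacts found.

Answer: 0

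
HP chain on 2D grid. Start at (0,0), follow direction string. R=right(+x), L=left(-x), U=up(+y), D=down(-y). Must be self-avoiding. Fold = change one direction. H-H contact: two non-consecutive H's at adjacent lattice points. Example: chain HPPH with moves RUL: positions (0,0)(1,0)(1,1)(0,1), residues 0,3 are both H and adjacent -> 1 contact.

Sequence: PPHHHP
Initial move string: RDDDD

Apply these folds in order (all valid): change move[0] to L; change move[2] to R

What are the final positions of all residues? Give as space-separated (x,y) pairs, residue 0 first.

Answer: (0,0) (-1,0) (-1,-1) (0,-1) (0,-2) (0,-3)

Derivation:
Initial moves: RDDDD
Fold: move[0]->L => LDDDD (positions: [(0, 0), (-1, 0), (-1, -1), (-1, -2), (-1, -3), (-1, -4)])
Fold: move[2]->R => LDRDD (positions: [(0, 0), (-1, 0), (-1, -1), (0, -1), (0, -2), (0, -3)])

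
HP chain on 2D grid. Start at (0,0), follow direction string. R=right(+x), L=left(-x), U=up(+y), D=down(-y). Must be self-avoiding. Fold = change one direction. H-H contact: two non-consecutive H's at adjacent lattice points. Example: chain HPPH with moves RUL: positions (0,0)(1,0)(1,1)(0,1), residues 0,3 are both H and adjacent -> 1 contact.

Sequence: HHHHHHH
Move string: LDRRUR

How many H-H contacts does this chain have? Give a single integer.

Positions: [(0, 0), (-1, 0), (-1, -1), (0, -1), (1, -1), (1, 0), (2, 0)]
H-H contact: residue 0 @(0,0) - residue 5 @(1, 0)
H-H contact: residue 0 @(0,0) - residue 3 @(0, -1)

Answer: 2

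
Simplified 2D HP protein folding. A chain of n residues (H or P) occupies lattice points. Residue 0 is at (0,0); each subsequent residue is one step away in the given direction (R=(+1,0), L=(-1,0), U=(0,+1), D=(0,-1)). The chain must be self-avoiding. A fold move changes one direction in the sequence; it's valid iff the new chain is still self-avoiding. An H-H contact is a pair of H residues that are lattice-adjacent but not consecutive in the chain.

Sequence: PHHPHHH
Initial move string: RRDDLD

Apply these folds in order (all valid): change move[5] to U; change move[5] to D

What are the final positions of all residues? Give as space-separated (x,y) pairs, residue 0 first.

Answer: (0,0) (1,0) (2,0) (2,-1) (2,-2) (1,-2) (1,-3)

Derivation:
Initial moves: RRDDLD
Fold: move[5]->U => RRDDLU (positions: [(0, 0), (1, 0), (2, 0), (2, -1), (2, -2), (1, -2), (1, -1)])
Fold: move[5]->D => RRDDLD (positions: [(0, 0), (1, 0), (2, 0), (2, -1), (2, -2), (1, -2), (1, -3)])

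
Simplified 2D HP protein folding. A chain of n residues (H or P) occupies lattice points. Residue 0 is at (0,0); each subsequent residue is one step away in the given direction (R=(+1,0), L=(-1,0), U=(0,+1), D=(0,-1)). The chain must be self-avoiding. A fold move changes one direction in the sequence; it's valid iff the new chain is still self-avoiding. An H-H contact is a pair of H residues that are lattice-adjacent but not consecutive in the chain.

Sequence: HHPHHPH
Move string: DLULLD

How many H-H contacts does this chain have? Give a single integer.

Answer: 1

Derivation:
Positions: [(0, 0), (0, -1), (-1, -1), (-1, 0), (-2, 0), (-3, 0), (-3, -1)]
H-H contact: residue 0 @(0,0) - residue 3 @(-1, 0)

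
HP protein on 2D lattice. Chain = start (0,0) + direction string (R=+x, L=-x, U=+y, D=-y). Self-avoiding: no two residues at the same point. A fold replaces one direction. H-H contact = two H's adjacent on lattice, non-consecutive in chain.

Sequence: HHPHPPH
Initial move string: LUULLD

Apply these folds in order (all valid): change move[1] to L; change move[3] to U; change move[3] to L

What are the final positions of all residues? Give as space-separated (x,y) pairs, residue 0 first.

Initial moves: LUULLD
Fold: move[1]->L => LLULLD (positions: [(0, 0), (-1, 0), (-2, 0), (-2, 1), (-3, 1), (-4, 1), (-4, 0)])
Fold: move[3]->U => LLUULD (positions: [(0, 0), (-1, 0), (-2, 0), (-2, 1), (-2, 2), (-3, 2), (-3, 1)])
Fold: move[3]->L => LLULLD (positions: [(0, 0), (-1, 0), (-2, 0), (-2, 1), (-3, 1), (-4, 1), (-4, 0)])

Answer: (0,0) (-1,0) (-2,0) (-2,1) (-3,1) (-4,1) (-4,0)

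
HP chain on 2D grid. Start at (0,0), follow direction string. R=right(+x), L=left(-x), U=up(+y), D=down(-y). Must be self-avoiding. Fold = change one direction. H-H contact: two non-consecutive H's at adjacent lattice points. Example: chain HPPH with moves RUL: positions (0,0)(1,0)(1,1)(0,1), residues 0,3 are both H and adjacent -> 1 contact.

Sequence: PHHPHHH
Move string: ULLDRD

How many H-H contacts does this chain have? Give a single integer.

Answer: 1

Derivation:
Positions: [(0, 0), (0, 1), (-1, 1), (-2, 1), (-2, 0), (-1, 0), (-1, -1)]
H-H contact: residue 2 @(-1,1) - residue 5 @(-1, 0)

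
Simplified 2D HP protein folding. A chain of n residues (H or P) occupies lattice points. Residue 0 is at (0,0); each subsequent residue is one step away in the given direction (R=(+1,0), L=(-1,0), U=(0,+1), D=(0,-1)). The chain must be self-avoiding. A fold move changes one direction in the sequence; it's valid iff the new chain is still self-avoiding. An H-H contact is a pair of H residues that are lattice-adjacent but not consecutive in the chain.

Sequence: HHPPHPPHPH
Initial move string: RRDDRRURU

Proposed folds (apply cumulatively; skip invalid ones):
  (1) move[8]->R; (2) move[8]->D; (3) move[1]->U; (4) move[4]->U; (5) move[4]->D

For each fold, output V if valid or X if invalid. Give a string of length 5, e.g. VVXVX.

Answer: VVXXV

Derivation:
Initial: RRDDRRURU -> [(0, 0), (1, 0), (2, 0), (2, -1), (2, -2), (3, -2), (4, -2), (4, -1), (5, -1), (5, 0)]
Fold 1: move[8]->R => RRDDRRURR VALID
Fold 2: move[8]->D => RRDDRRURD VALID
Fold 3: move[1]->U => RUDDRRURD INVALID (collision), skipped
Fold 4: move[4]->U => RRDDURURD INVALID (collision), skipped
Fold 5: move[4]->D => RRDDDRURD VALID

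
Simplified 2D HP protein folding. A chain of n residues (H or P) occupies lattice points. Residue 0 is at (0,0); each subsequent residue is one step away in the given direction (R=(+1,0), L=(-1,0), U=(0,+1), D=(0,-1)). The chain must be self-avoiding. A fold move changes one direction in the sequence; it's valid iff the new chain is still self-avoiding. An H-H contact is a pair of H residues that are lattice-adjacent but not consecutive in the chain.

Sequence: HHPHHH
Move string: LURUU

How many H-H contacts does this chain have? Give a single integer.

Answer: 1

Derivation:
Positions: [(0, 0), (-1, 0), (-1, 1), (0, 1), (0, 2), (0, 3)]
H-H contact: residue 0 @(0,0) - residue 3 @(0, 1)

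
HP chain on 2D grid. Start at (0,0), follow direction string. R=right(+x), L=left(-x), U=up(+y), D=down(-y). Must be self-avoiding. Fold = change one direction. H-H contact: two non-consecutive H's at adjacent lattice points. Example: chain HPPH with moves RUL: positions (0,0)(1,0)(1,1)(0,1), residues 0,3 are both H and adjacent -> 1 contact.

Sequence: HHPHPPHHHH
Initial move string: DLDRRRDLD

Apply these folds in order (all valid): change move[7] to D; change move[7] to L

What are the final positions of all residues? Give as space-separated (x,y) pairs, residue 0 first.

Answer: (0,0) (0,-1) (-1,-1) (-1,-2) (0,-2) (1,-2) (2,-2) (2,-3) (1,-3) (1,-4)

Derivation:
Initial moves: DLDRRRDLD
Fold: move[7]->D => DLDRRRDDD (positions: [(0, 0), (0, -1), (-1, -1), (-1, -2), (0, -2), (1, -2), (2, -2), (2, -3), (2, -4), (2, -5)])
Fold: move[7]->L => DLDRRRDLD (positions: [(0, 0), (0, -1), (-1, -1), (-1, -2), (0, -2), (1, -2), (2, -2), (2, -3), (1, -3), (1, -4)])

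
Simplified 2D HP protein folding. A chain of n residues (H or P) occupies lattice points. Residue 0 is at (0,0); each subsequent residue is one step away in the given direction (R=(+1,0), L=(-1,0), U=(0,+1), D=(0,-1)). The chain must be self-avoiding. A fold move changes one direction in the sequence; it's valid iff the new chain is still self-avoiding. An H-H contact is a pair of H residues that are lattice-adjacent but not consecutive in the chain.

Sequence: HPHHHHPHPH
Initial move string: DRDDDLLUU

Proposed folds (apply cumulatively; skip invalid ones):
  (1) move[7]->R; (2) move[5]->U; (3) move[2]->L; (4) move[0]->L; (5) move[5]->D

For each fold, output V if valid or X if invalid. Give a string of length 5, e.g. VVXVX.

Answer: XXXXV

Derivation:
Initial: DRDDDLLUU -> [(0, 0), (0, -1), (1, -1), (1, -2), (1, -3), (1, -4), (0, -4), (-1, -4), (-1, -3), (-1, -2)]
Fold 1: move[7]->R => DRDDDLLRU INVALID (collision), skipped
Fold 2: move[5]->U => DRDDDULUU INVALID (collision), skipped
Fold 3: move[2]->L => DRLDDLLUU INVALID (collision), skipped
Fold 4: move[0]->L => LRDDDLLUU INVALID (collision), skipped
Fold 5: move[5]->D => DRDDDDLUU VALID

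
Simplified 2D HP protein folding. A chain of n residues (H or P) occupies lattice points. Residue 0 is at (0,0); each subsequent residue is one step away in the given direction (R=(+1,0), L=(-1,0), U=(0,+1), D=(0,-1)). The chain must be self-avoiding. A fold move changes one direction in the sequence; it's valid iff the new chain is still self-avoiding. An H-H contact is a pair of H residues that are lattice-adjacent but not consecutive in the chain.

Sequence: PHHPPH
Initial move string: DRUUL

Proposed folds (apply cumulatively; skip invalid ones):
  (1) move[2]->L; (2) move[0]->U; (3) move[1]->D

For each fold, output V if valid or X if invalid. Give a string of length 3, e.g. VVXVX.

Answer: XVX

Derivation:
Initial: DRUUL -> [(0, 0), (0, -1), (1, -1), (1, 0), (1, 1), (0, 1)]
Fold 1: move[2]->L => DRLUL INVALID (collision), skipped
Fold 2: move[0]->U => URUUL VALID
Fold 3: move[1]->D => UDUUL INVALID (collision), skipped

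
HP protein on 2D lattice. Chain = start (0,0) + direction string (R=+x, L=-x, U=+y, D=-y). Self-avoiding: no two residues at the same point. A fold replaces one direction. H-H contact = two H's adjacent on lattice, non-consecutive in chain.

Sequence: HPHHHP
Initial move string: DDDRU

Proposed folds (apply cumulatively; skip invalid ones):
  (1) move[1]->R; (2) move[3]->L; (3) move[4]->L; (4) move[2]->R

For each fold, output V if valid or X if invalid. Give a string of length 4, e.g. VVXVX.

Initial: DDDRU -> [(0, 0), (0, -1), (0, -2), (0, -3), (1, -3), (1, -2)]
Fold 1: move[1]->R => DRDRU VALID
Fold 2: move[3]->L => DRDLU INVALID (collision), skipped
Fold 3: move[4]->L => DRDRL INVALID (collision), skipped
Fold 4: move[2]->R => DRRRU VALID

Answer: VXXV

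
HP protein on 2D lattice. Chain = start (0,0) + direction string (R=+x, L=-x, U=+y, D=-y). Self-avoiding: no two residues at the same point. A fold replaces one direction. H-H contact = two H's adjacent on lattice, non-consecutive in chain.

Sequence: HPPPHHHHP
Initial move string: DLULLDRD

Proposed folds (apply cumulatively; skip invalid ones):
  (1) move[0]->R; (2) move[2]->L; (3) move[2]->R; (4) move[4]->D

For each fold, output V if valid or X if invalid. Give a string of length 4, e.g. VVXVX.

Initial: DLULLDRD -> [(0, 0), (0, -1), (-1, -1), (-1, 0), (-2, 0), (-3, 0), (-3, -1), (-2, -1), (-2, -2)]
Fold 1: move[0]->R => RLULLDRD INVALID (collision), skipped
Fold 2: move[2]->L => DLLLLDRD VALID
Fold 3: move[2]->R => DLRLLDRD INVALID (collision), skipped
Fold 4: move[4]->D => DLLLDDRD VALID

Answer: XVXV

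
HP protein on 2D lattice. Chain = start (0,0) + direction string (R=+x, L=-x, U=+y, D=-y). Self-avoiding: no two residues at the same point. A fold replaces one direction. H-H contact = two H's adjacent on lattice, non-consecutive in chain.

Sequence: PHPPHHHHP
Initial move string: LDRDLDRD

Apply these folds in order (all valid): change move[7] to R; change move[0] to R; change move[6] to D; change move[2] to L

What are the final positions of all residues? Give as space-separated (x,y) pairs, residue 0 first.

Answer: (0,0) (1,0) (1,-1) (0,-1) (0,-2) (-1,-2) (-1,-3) (-1,-4) (0,-4)

Derivation:
Initial moves: LDRDLDRD
Fold: move[7]->R => LDRDLDRR (positions: [(0, 0), (-1, 0), (-1, -1), (0, -1), (0, -2), (-1, -2), (-1, -3), (0, -3), (1, -3)])
Fold: move[0]->R => RDRDLDRR (positions: [(0, 0), (1, 0), (1, -1), (2, -1), (2, -2), (1, -2), (1, -3), (2, -3), (3, -3)])
Fold: move[6]->D => RDRDLDDR (positions: [(0, 0), (1, 0), (1, -1), (2, -1), (2, -2), (1, -2), (1, -3), (1, -4), (2, -4)])
Fold: move[2]->L => RDLDLDDR (positions: [(0, 0), (1, 0), (1, -1), (0, -1), (0, -2), (-1, -2), (-1, -3), (-1, -4), (0, -4)])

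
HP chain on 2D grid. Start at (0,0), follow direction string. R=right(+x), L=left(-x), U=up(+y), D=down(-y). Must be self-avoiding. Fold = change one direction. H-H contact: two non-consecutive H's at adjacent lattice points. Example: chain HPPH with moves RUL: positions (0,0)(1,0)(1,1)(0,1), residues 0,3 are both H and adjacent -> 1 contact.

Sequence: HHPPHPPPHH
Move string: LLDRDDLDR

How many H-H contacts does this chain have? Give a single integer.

Answer: 1

Derivation:
Positions: [(0, 0), (-1, 0), (-2, 0), (-2, -1), (-1, -1), (-1, -2), (-1, -3), (-2, -3), (-2, -4), (-1, -4)]
H-H contact: residue 1 @(-1,0) - residue 4 @(-1, -1)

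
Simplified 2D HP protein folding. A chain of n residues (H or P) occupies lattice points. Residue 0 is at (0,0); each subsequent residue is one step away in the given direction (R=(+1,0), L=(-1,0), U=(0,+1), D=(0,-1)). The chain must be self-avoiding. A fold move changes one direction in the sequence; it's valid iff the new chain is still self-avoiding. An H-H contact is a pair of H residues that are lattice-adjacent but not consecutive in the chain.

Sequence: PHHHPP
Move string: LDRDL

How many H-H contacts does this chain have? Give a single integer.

Positions: [(0, 0), (-1, 0), (-1, -1), (0, -1), (0, -2), (-1, -2)]
No H-H contacts found.

Answer: 0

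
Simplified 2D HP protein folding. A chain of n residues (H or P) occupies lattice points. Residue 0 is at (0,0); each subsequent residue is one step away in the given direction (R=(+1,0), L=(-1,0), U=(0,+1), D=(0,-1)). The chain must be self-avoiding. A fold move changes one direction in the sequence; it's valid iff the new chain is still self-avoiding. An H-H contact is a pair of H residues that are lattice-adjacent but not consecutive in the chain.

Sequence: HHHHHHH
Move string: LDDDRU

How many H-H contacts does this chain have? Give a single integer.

Positions: [(0, 0), (-1, 0), (-1, -1), (-1, -2), (-1, -3), (0, -3), (0, -2)]
H-H contact: residue 3 @(-1,-2) - residue 6 @(0, -2)

Answer: 1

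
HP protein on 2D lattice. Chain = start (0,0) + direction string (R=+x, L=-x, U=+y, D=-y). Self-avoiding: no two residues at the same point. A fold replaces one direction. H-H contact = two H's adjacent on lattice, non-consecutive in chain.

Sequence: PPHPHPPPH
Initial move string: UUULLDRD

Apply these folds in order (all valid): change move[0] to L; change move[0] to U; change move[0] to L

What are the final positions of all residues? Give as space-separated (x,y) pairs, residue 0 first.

Answer: (0,0) (-1,0) (-1,1) (-1,2) (-2,2) (-3,2) (-3,1) (-2,1) (-2,0)

Derivation:
Initial moves: UUULLDRD
Fold: move[0]->L => LUULLDRD (positions: [(0, 0), (-1, 0), (-1, 1), (-1, 2), (-2, 2), (-3, 2), (-3, 1), (-2, 1), (-2, 0)])
Fold: move[0]->U => UUULLDRD (positions: [(0, 0), (0, 1), (0, 2), (0, 3), (-1, 3), (-2, 3), (-2, 2), (-1, 2), (-1, 1)])
Fold: move[0]->L => LUULLDRD (positions: [(0, 0), (-1, 0), (-1, 1), (-1, 2), (-2, 2), (-3, 2), (-3, 1), (-2, 1), (-2, 0)])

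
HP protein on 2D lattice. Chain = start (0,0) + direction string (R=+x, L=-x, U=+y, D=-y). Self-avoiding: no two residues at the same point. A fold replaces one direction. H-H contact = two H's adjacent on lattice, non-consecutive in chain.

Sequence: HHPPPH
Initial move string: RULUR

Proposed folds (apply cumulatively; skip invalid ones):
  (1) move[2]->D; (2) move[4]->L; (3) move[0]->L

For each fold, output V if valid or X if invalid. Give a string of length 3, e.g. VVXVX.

Answer: XVV

Derivation:
Initial: RULUR -> [(0, 0), (1, 0), (1, 1), (0, 1), (0, 2), (1, 2)]
Fold 1: move[2]->D => RUDUR INVALID (collision), skipped
Fold 2: move[4]->L => RULUL VALID
Fold 3: move[0]->L => LULUL VALID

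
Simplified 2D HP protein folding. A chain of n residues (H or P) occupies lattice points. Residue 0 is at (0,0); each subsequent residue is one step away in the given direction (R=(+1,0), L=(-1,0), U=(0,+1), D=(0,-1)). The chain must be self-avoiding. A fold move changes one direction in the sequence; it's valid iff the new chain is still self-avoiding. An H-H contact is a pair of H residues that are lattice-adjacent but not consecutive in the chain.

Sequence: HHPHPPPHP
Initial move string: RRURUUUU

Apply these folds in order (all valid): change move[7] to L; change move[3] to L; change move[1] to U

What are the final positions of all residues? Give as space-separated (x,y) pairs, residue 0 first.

Answer: (0,0) (1,0) (1,1) (1,2) (0,2) (0,3) (0,4) (0,5) (-1,5)

Derivation:
Initial moves: RRURUUUU
Fold: move[7]->L => RRURUUUL (positions: [(0, 0), (1, 0), (2, 0), (2, 1), (3, 1), (3, 2), (3, 3), (3, 4), (2, 4)])
Fold: move[3]->L => RRULUUUL (positions: [(0, 0), (1, 0), (2, 0), (2, 1), (1, 1), (1, 2), (1, 3), (1, 4), (0, 4)])
Fold: move[1]->U => RUULUUUL (positions: [(0, 0), (1, 0), (1, 1), (1, 2), (0, 2), (0, 3), (0, 4), (0, 5), (-1, 5)])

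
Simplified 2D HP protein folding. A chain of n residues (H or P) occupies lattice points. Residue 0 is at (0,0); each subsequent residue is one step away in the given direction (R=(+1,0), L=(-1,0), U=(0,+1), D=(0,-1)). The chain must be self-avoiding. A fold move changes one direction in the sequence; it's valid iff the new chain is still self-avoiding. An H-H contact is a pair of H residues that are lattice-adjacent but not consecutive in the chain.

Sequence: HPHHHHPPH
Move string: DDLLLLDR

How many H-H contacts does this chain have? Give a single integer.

Positions: [(0, 0), (0, -1), (0, -2), (-1, -2), (-2, -2), (-3, -2), (-4, -2), (-4, -3), (-3, -3)]
H-H contact: residue 5 @(-3,-2) - residue 8 @(-3, -3)

Answer: 1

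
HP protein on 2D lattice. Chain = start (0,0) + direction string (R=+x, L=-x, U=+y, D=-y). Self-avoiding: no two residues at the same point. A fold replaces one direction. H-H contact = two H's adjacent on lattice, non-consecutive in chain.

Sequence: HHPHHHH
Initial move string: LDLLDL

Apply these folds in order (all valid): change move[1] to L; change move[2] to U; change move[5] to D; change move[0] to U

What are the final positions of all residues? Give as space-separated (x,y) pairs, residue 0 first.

Initial moves: LDLLDL
Fold: move[1]->L => LLLLDL (positions: [(0, 0), (-1, 0), (-2, 0), (-3, 0), (-4, 0), (-4, -1), (-5, -1)])
Fold: move[2]->U => LLULDL (positions: [(0, 0), (-1, 0), (-2, 0), (-2, 1), (-3, 1), (-3, 0), (-4, 0)])
Fold: move[5]->D => LLULDD (positions: [(0, 0), (-1, 0), (-2, 0), (-2, 1), (-3, 1), (-3, 0), (-3, -1)])
Fold: move[0]->U => ULULDD (positions: [(0, 0), (0, 1), (-1, 1), (-1, 2), (-2, 2), (-2, 1), (-2, 0)])

Answer: (0,0) (0,1) (-1,1) (-1,2) (-2,2) (-2,1) (-2,0)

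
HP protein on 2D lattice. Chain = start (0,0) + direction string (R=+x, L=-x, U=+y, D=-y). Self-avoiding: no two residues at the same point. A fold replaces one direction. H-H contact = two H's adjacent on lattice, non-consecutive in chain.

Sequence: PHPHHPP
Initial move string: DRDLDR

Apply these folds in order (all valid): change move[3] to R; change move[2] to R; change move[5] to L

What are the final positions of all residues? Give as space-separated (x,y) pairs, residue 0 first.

Answer: (0,0) (0,-1) (1,-1) (2,-1) (3,-1) (3,-2) (2,-2)

Derivation:
Initial moves: DRDLDR
Fold: move[3]->R => DRDRDR (positions: [(0, 0), (0, -1), (1, -1), (1, -2), (2, -2), (2, -3), (3, -3)])
Fold: move[2]->R => DRRRDR (positions: [(0, 0), (0, -1), (1, -1), (2, -1), (3, -1), (3, -2), (4, -2)])
Fold: move[5]->L => DRRRDL (positions: [(0, 0), (0, -1), (1, -1), (2, -1), (3, -1), (3, -2), (2, -2)])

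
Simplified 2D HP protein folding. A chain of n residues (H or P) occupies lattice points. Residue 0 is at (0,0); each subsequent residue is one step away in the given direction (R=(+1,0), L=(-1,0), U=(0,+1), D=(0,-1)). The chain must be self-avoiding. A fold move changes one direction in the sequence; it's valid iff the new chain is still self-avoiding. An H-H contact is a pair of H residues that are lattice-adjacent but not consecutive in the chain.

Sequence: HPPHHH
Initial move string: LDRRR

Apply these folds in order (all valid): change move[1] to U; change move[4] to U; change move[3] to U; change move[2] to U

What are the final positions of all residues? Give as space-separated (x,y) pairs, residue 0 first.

Answer: (0,0) (-1,0) (-1,1) (-1,2) (-1,3) (-1,4)

Derivation:
Initial moves: LDRRR
Fold: move[1]->U => LURRR (positions: [(0, 0), (-1, 0), (-1, 1), (0, 1), (1, 1), (2, 1)])
Fold: move[4]->U => LURRU (positions: [(0, 0), (-1, 0), (-1, 1), (0, 1), (1, 1), (1, 2)])
Fold: move[3]->U => LURUU (positions: [(0, 0), (-1, 0), (-1, 1), (0, 1), (0, 2), (0, 3)])
Fold: move[2]->U => LUUUU (positions: [(0, 0), (-1, 0), (-1, 1), (-1, 2), (-1, 3), (-1, 4)])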